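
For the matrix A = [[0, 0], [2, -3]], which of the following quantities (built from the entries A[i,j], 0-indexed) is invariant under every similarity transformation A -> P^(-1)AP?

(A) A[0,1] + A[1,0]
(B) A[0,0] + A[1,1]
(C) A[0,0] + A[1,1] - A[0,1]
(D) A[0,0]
B

A[0,0] + A[1,1] is the trace of A. By the cyclic property of the trace, tr(P^(-1)AP) = tr(APP^(-1)) = tr(A), so it is the same for every matrix similar to A.

The other combinations are not similarity invariants. For example, take P = [[1, -1], [0, 1]] (det P = 1), so P^(-1) = [[1, 1], [0, 1]] and
B = P^(-1)AP = [[2, -5], [2, -5]].
Evaluating each option on A and on B:
(A) A[0,1] + A[1,0]: 2 for A, -3 for B -> changes
(B) A[0,0] + A[1,1]: -3 for A, -3 for B -> unchanged
(C) A[0,0] + A[1,1] - A[0,1]: -3 for A, 2 for B -> changes
(D) A[0,0]: 0 for A, 2 for B -> changes

Only (B) A[0,0] + A[1,1] = -3 survives (and it does so for every P, not just this one), so it is the invariant.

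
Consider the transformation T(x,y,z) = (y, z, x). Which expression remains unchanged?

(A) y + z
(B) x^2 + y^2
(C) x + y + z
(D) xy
C

Apply T(x,y,z) = (y, z, x) to each option, i.e. replace (x, y, z) by the transformed coordinates.
Substitute the transformed coordinates into each option and compare with the original:
(A) y + z  ->  (z) + (x) = x + z   [differs from y + z: not invariant]
(B) x^2 + y^2  ->  (y)^2 + (z)^2 = y^2 + z^2   [differs from x^2 + y^2: not invariant]
(C) x + y + z  ->  (y) + (z) + (x) = x + y + z   [equals x + y + z: invariant]
(D) xy  ->  (y)(z) = yz   [differs from xy: not invariant]

Only option (C), x + y + z, is unchanged by the transformation.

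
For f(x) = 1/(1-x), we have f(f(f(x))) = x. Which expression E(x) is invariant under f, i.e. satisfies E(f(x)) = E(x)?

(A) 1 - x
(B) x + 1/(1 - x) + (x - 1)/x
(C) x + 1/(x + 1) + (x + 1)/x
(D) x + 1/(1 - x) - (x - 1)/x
B

Replace x by f(x) = 1/(1 - x) in each option and simplify. As a quick numerical cross-check, also compare E(3) with E(f(3)) = E(-1/2).

(A) 1 - x  ->  1 - (1/(1 - x)) = x/(x - 1); check: E(3) = -2 but E(-1/2) = 3/2.   [not invariant]
(B) x + 1/(1 - x) + (x - 1)/x  ->  (1/(1 - x)) + 1/(1 - (1/(1 - x))) + ((1/(1 - x)) - 1)/(1/(1 - x)), which simplifies back to x + 1/(1 - x) + (x - 1)/x; check: E(3) = 19/6, E(-1/2) = 19/6.   [invariant]
(C) x + 1/(x + 1) + (x + 1)/x  ->  (1/(1 - x)) + 1/((1/(1 - x)) + 1) + ((1/(1 - x)) + 1)/(1/(1 - x)) = (-x^3 + 6x^2 - 11x + 7)/(x^2 - 3x + 2); check: E(3) = 55/12 but E(-1/2) = 1/2.   [not invariant]
(D) x + 1/(1 - x) - (x - 1)/x  ->  (1/(1 - x)) + 1/(1 - (1/(1 - x))) - ((1/(1 - x)) - 1)/(1/(1 - x)) = (x^2(1 - x) - x + (x - 1)^2)/(x(x - 1)); check: E(3) = 11/6 but E(-1/2) = -17/6.   [not invariant]

Only (B) is unchanged. Indeed f(f(x)) = 1/(1 - 1/(1-x)) = (1-x)/(-x) = (x-1)/x, so E(x) = x + f(x) + f(f(x)) is the sum over the whole 3-cycle; applying f just permutes the three terms cyclically (x -> f(x) -> f(f(x)) -> x), leaving the sum unchanged.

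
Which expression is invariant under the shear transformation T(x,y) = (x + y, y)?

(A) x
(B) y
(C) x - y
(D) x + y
B

Under the shear T(x,y) = (x + y, y):
Substitute the transformed coordinates into each option and compare with the original:
(A) x  ->  (x + y) = x + y   [differs from x: not invariant]
(B) y  ->  (y) = y   [equals y: invariant]
(C) x - y  ->  (x + y) - (y) = x   [differs from x - y: not invariant]
(D) x + y  ->  (x + y) + (y) = x + 2y   [differs from x + y: not invariant]

Only option (B), y, is unchanged by the transformation.
A horizontal shear moves points parallel to the x-axis, so the y-coordinate (and any function of y alone) is unchanged.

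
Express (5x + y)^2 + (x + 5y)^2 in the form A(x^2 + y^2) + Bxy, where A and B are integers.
26(x^2 + y^2) + 20xy

Expanding: (5x + y)^2 = 25x^2 + 10xy + y^2
(x + 5y)^2 = x^2 + 10xy + 25y^2
Sum = (25+1)(x^2+y^2) + 20xy = 26(x^2 + y^2) + 20xy
This is symmetric in x and y.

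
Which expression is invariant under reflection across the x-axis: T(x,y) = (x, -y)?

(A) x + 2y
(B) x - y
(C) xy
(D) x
D

The map is reflection across the x-axis: T(x,y) = (x, -y).
Substitute the transformed coordinates into each option and compare with the original:
(A) x + 2y  ->  (x) + 2(-y) = x - 2y   [differs from x + 2y: not invariant]
(B) x - y  ->  (x) - (-y) = x + y   [differs from x - y: not invariant]
(C) xy  ->  (x)(-y) = -xy   [differs from xy: not invariant]
(D) x  ->  (x) = x   [equals x: invariant]

Only option (D), x, is unchanged by the transformation.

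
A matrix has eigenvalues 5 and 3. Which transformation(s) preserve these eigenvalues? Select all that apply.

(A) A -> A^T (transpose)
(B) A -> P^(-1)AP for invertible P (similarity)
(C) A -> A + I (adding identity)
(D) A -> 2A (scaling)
A and B

Eigenvalues are preserved by:
1. Similarity transformations: A -> P^(-1)AP (same characteristic polynomial)
2. Transpose: A^T has the same eigenvalues as A

Eigenvalues are NOT preserved by:
- Adding identity: eigenvalues become 5+1, 3+1
- Scaling: eigenvalues become 10, 6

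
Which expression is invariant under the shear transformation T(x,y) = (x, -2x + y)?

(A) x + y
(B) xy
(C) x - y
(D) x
D

Under the shear T(x,y) = (x, -2x + y):
Substitute the transformed coordinates into each option and compare with the original:
(A) x + y  ->  (x) + (-2x + y) = -x + y   [differs from x + y: not invariant]
(B) xy  ->  (x)(-2x + y) = -2x^2 + xy   [differs from xy: not invariant]
(C) x - y  ->  (x) - (-2x + y) = 3x - y   [differs from x - y: not invariant]
(D) x  ->  (x) = x   [equals x: invariant]

Only option (D), x, is unchanged by the transformation.
A vertical shear moves points parallel to the y-axis, so the x-coordinate (and any function of x alone) is unchanged.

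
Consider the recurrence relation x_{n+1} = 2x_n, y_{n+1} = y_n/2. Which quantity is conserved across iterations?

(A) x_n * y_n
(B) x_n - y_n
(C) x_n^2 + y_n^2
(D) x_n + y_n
A

For the recurrence x_{n+1} = 2x_n, y_{n+1} = y_n/2:

x_{n+1} * y_{n+1} = (2x_n) * (y_n/2) = x_n * y_n
The product is conserved.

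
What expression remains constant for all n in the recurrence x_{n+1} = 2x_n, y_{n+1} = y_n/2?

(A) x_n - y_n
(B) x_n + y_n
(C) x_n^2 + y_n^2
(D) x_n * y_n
D

For the recurrence x_{n+1} = 2x_n, y_{n+1} = y_n/2:

x_{n+1} * y_{n+1} = (2x_n) * (y_n/2) = x_n * y_n
The product is conserved.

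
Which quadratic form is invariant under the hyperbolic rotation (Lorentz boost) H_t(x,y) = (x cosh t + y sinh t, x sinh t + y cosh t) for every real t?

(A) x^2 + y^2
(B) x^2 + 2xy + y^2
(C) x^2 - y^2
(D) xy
C

Write x' = x cosh t + y sinh t, y' = x sinh t + y cosh t and substitute into each option:
(A) x^2 + y^2: (x cosh t + y sinh t)^2 + (x sinh t + y cosh t)^2 = (x^2 + y^2)(cosh^2 t + sinh^2 t) + 4xy sinh t cosh t = (x^2 + y^2) cosh 2t + 2xy sinh 2t   [not invariant for t != 0]
(B) x^2 + 2xy + y^2: (x' + y')^2 with x' + y' = (x + y)(cosh t + sinh t) = (x + y)e^t, so it becomes (x + y)^2 e^(2t)   [not invariant for t != 0]
(C) x^2 - y^2: (x cosh t + y sinh t)^2 - (x sinh t + y cosh t)^2 = x^2(cosh^2 t - sinh^2 t) + 2xy(cosh t sinh t - sinh t cosh t) + y^2(sinh^2 t - cosh^2 t) = x^2 - y^2   [invariant, using cosh^2 t - sinh^2 t = 1]
(D) xy: (x cosh t + y sinh t)(x sinh t + y cosh t) = xy(cosh^2 t + sinh^2 t) + (x^2 + y^2) sinh t cosh t = xy cosh 2t + (x^2 + y^2)(sinh 2t)/2   [not invariant for t != 0]

Only (C) x^2 - y^2 is unchanged; it is the Minkowski form preserved by Lorentz boosts, just as x^2 + y^2 is preserved by ordinary rotations.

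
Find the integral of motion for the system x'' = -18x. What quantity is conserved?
E = (x')^2 + 18x^2

Multiply the equation by x':
x' * x'' = -18x * x'
The left side is d/dt[(x')^2/2] and the right side is d/dt[-18x^2/2], so
d/dt[(x')^2/2 + 18x^2/2] = 0, i.e. (x')^2/2 + 18x^2/2 = constant.
Multiplying by 2, the integral of motion is E = (x')^2 + 18x^2.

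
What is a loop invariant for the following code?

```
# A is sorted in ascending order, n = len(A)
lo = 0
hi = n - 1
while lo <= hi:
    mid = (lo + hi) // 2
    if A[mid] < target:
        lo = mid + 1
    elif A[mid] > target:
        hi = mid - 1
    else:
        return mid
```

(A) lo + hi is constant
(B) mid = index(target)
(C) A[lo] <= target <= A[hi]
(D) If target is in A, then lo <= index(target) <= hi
D

A loop invariant must hold before the first iteration and be re-established by every execution of the body.

(D) If target is in A, then lo <= index(target) <= hi: Before the loop [lo, hi] = [0, n-1] covers every index. When A[mid] < target, sortedness puts target strictly to the right of mid, so setting lo = mid + 1 keeps index(target) in [lo, hi]; symmetrically for hi = mid - 1. Hence 'if target is in A then lo <= index(target) <= hi' holds after every iteration, and when lo > hi it proves target is absent.

The other options fail:
(A) lo + hi is constant: each iteration moves exactly one of lo, hi, so lo + hi changes (e.g. 0 + (n-1) becomes (mid+1) + (n-1)).
(B) mid = index(target): mid is just the current probe; it equals index(target) only on the iteration that returns.
(C) A[lo] <= target <= A[hi]: fails when target is not in A (e.g. target < A[0] already violates it before the loop), so it is not maintained in general.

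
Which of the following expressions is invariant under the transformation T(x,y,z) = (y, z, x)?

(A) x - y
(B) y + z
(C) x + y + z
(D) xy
C

Apply T(x,y,z) = (y, z, x) to each option, i.e. replace (x, y, z) by the transformed coordinates.
Substitute the transformed coordinates into each option and compare with the original:
(A) x - y  ->  (y) - (z) = y - z   [differs from x - y: not invariant]
(B) y + z  ->  (z) + (x) = x + z   [differs from y + z: not invariant]
(C) x + y + z  ->  (y) + (z) + (x) = x + y + z   [equals x + y + z: invariant]
(D) xy  ->  (y)(z) = yz   [differs from xy: not invariant]

Only option (C), x + y + z, is unchanged by the transformation.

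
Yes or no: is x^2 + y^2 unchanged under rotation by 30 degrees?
Yes

Applying rotation by 30 degrees: x' = x*cos(30 degrees) - y*sin(30 degrees) = sqrt(3)x/2 - y/2, y' = x*sin(30 degrees) + y*cos(30 degrees) = x/2 + sqrt(3)y/2

Substituting into x^2 + y^2:
(sqrt(3)x/2 - y/2)^2 + (x/2 + sqrt(3)y/2)^2
= x^2 + y^2

This equals the original expression x^2 + y^2, so it IS invariant.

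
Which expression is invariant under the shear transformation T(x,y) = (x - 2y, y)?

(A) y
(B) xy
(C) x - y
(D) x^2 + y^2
A

Under the shear T(x,y) = (x - 2y, y):
Substitute the transformed coordinates into each option and compare with the original:
(A) y  ->  (y) = y   [equals y: invariant]
(B) xy  ->  (x - 2y)(y) = xy - 2y^2   [differs from xy: not invariant]
(C) x - y  ->  (x - 2y) - (y) = x - 3y   [differs from x - y: not invariant]
(D) x^2 + y^2  ->  (x - 2y)^2 + (y)^2 = x^2 - 4xy + 5y^2   [differs from x^2 + y^2: not invariant]

Only option (A), y, is unchanged by the transformation.
A horizontal shear moves points parallel to the x-axis, so the y-coordinate (and any function of y alone) is unchanged.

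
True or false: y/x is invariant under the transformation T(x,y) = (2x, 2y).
True

Substitute T(x,y) = (2x, 2y) into the expression and compare with the original.

Original: y/x
After applying T: (2y)/(2x) = y/x

This is identical to the original y/x, so the expression is invariant.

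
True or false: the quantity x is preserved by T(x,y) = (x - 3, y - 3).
False

Substitute T(x,y) = (x - 3, y - 3) into the expression and compare with the original.

Original: x
After applying T: (x - 3) = x - 3

This differs from the original x (difference: -3), so the expression is NOT invariant.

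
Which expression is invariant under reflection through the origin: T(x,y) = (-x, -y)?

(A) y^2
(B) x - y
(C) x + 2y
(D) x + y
A

The map is reflection through the origin: T(x,y) = (-x, -y).
Substitute the transformed coordinates into each option and compare with the original:
(A) y^2  ->  (-y)^2 = y^2   [equals y^2: invariant]
(B) x - y  ->  (-x) - (-y) = -x + y   [differs from x - y: not invariant]
(C) x + 2y  ->  (-x) + 2(-y) = -x - 2y   [differs from x + 2y: not invariant]
(D) x + y  ->  (-x) + (-y) = -x - y   [differs from x + y: not invariant]

Only option (A), y^2, is unchanged by the transformation.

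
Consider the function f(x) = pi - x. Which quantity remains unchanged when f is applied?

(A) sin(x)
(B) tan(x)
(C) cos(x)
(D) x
A

For f(x) = pi - x:
sin(pi - x) = sin(x), so sine is invariant under this transformation.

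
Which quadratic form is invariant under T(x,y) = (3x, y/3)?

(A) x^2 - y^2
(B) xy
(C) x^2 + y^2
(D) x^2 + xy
B

T multiplies x by 3 and divides y by 3.
Substitute the transformed coordinates into each option and compare with the original:
(A) x^2 - y^2  ->  (3x)^2 - (y/3)^2 = 9x^2 - y^2/9   [differs from x^2 - y^2: not invariant]
(B) xy  ->  (3x)(y/3) = xy   [equals xy: invariant]
(C) x^2 + y^2  ->  (3x)^2 + (y/3)^2 = 9x^2 + y^2/9   [differs from x^2 + y^2: not invariant]
(D) x^2 + xy  ->  (3x)^2 + (3x)(y/3) = 9x^2 + xy   [differs from x^2 + xy: not invariant]

Only option (B), xy, is unchanged by the transformation.
The factors 3 and 1/3 cancel only in the pure product xy.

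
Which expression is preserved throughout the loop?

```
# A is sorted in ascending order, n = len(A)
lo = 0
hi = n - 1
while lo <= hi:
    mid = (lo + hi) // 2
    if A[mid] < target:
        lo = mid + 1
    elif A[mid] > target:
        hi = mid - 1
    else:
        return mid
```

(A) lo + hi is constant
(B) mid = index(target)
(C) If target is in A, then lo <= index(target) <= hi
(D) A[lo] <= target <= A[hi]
C

A loop invariant must hold before the first iteration and be re-established by every execution of the body.

(C) If target is in A, then lo <= index(target) <= hi: Before the loop [lo, hi] = [0, n-1] covers every index. When A[mid] < target, sortedness puts target strictly to the right of mid, so setting lo = mid + 1 keeps index(target) in [lo, hi]; symmetrically for hi = mid - 1. Hence 'if target is in A then lo <= index(target) <= hi' holds after every iteration, and when lo > hi it proves target is absent.

The other options fail:
(A) lo + hi is constant: each iteration moves exactly one of lo, hi, so lo + hi changes (e.g. 0 + (n-1) becomes (mid+1) + (n-1)).
(B) mid = index(target): mid is just the current probe; it equals index(target) only on the iteration that returns.
(D) A[lo] <= target <= A[hi]: fails when target is not in A (e.g. target < A[0] already violates it before the loop), so it is not maintained in general.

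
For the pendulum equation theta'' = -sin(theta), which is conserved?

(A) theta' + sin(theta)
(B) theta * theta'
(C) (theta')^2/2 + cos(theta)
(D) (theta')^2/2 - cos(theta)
D

A first integral I satisfies dI/dt = 0 along every solution. Differentiate each option and use the equation of motion:
(A) d/dt[theta' + sin(theta)] = theta'' + cos(theta) theta' = -sin(theta) + theta' cos(theta), not identically 0
(B) d/dt[theta * theta'] = (theta')^2 + theta theta'' = (theta')^2 - theta sin(theta), not identically 0
(C) d/dt[(theta')^2/2 + cos(theta)] = theta' theta'' - sin(theta) theta' = -2 theta' sin(theta), not identically 0
(D) d/dt[(theta')^2/2 - cos(theta)] = theta' theta'' + sin(theta) theta' = theta'(-sin(theta)) + theta' sin(theta) = 0

Only (D) has zero time-derivative. This is the total energy: kinetic (theta')^2/2 plus potential -cos(theta).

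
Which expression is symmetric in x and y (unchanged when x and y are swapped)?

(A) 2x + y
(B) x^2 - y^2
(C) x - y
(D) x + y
D

A symmetric expression is unchanged when the variables are permuted; here the transformation to test is the swap (x, y) -> (y, x).
Substitute the transformed coordinates into each option and compare with the original:
(A) 2x + y  ->  2(y) + (x) = x + 2y   [differs from 2x + y: not invariant]
(B) x^2 - y^2  ->  (y)^2 - (x)^2 = -x^2 + y^2   [differs from x^2 - y^2: not invariant]
(C) x - y  ->  (y) - (x) = -x + y   [differs from x - y: not invariant]
(D) x + y  ->  (y) + (x) = x + y   [equals x + y: invariant]

Only option (D), x + y, is unchanged by the transformation.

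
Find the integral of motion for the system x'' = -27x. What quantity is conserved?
E = (x')^2 + 27x^2

Multiply the equation by x':
x' * x'' = -27x * x'
The left side is d/dt[(x')^2/2] and the right side is d/dt[-27x^2/2], so
d/dt[(x')^2/2 + 27x^2/2] = 0, i.e. (x')^2/2 + 27x^2/2 = constant.
Multiplying by 2, the integral of motion is E = (x')^2 + 27x^2.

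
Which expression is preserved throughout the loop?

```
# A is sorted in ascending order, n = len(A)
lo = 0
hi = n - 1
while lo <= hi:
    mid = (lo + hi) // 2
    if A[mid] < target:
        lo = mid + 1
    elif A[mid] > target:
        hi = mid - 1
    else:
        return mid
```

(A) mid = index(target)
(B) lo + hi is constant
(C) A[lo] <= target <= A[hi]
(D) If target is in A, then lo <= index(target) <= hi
D

A loop invariant must hold before the first iteration and be re-established by every execution of the body.

(D) If target is in A, then lo <= index(target) <= hi: Before the loop [lo, hi] = [0, n-1] covers every index. When A[mid] < target, sortedness puts target strictly to the right of mid, so setting lo = mid + 1 keeps index(target) in [lo, hi]; symmetrically for hi = mid - 1. Hence 'if target is in A then lo <= index(target) <= hi' holds after every iteration, and when lo > hi it proves target is absent.

The other options fail:
(A) mid = index(target): mid is just the current probe; it equals index(target) only on the iteration that returns.
(B) lo + hi is constant: each iteration moves exactly one of lo, hi, so lo + hi changes (e.g. 0 + (n-1) becomes (mid+1) + (n-1)).
(C) A[lo] <= target <= A[hi]: fails when target is not in A (e.g. target < A[0] already violates it before the loop), so it is not maintained in general.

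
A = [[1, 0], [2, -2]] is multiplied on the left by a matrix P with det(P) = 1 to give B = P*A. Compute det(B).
-2

By the multiplicative property of determinants, det(B) = det(P*A) = det(P) * det(A) = det(A),
so the determinant is invariant under multiplication by any determinant-1 matrix; we just need det(A).

det(A) = (1)(-2) - (0)(2) = -2 - 0 = -2

Therefore det(B) = 1 * (-2) = -2.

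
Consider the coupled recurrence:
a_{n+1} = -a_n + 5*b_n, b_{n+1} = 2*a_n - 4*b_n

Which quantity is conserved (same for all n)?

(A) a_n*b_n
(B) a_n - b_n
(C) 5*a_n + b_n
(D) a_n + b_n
D

Replace a_n by a_{n+1} = -a_n + 5*b_n and b_n by b_{n+1} = 2*a_n - 4*b_n in each option and simplify:
(A) a_n*b_n  ->  (-a_n + 5*b_n)*(2*a_n - 4*b_n) = -2*a_n^2 + 14*a_n*b_n - 20*b_n^2   [not conserved]
(B) a_n - b_n  ->  (-a_n + 5*b_n) - (2*a_n - 4*b_n) = -3*a_n + 9*b_n   [not conserved]
(C) 5*a_n + b_n  ->  5*(-a_n + 5*b_n) + (2*a_n - 4*b_n) = -3*a_n + 21*b_n   [not conserved]
(D) a_n + b_n  ->  (-a_n + 5*b_n) + (2*a_n - 4*b_n) = a_n + b_n   [conserved]

Only (D) a_n + b_n returns to itself after one step, so it is the conserved quantity.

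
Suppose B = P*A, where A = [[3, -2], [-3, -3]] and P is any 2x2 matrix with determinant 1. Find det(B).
-15

By the multiplicative property of determinants, det(B) = det(P*A) = det(P) * det(A) = det(A),
so the determinant is invariant under multiplication by any determinant-1 matrix; we just need det(A).

det(A) = (3)(-3) - (-2)(-3) = -9 - 6 = -15

Therefore det(B) = 1 * (-15) = -15.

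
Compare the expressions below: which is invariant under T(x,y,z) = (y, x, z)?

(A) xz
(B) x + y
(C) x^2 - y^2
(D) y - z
B

Apply T(x,y,z) = (y, x, z) to each option, i.e. replace (x, y, z) by the transformed coordinates.
Substitute the transformed coordinates into each option and compare with the original:
(A) xz  ->  (y)(z) = yz   [differs from xz: not invariant]
(B) x + y  ->  (y) + (x) = x + y   [equals x + y: invariant]
(C) x^2 - y^2  ->  (y)^2 - (x)^2 = -x^2 + y^2   [differs from x^2 - y^2: not invariant]
(D) y - z  ->  (x) - (z) = x - z   [differs from y - z: not invariant]

Only option (B), x + y, is unchanged by the transformation.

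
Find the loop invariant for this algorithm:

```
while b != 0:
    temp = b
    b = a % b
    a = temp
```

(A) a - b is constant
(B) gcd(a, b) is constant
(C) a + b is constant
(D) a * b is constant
B

A loop invariant must hold before the first iteration and be re-established by every execution of the body.

(B) gcd(a, b) is constant: One iteration replaces (a, b) by (b, a mod b). Since a mod b = a - q*b for an integer q, any common divisor of a and b divides b and a mod b, and conversely; hence gcd(b, a mod b) = gcd(a, b). For instance (14, 10) -> (10, 4) keeps gcd = 2. At exit b = 0 and a = gcd of the original inputs.

The other options fail:
(A) a - b is constant: e.g. (a, b) = (14, 10) -> (10, 4): the difference goes from 4 to 6.
(C) a + b is constant: e.g. (a, b) = (14, 10) -> (10, 4): the sum goes from 24 to 14.
(D) a * b is constant: e.g. (a, b) = (14, 10) -> (10, 4): the product goes from 140 to 40.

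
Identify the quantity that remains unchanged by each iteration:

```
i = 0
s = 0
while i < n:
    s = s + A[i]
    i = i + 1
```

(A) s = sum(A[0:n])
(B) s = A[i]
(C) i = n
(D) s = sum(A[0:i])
D

A loop invariant must hold before the first iteration and be re-established by every execution of the body.

(D) s = sum(A[0:i]): Initially i = 0 and s = 0 = sum of the empty slice A[0:0]. If s = sum(A[0:i]) holds at the top of an iteration, the body sets s to sum(A[0:i]) + A[i] = sum(A[0:i+1]) and then i to i+1, so s = sum(A[0:i]) holds again. At exit i = n, giving s = sum(A[0:n]).

The other options fail:
(A) s = sum(A[0:n]): false before the loop (s = 0, not the full sum) -- it only becomes true at exit.
(B) s = A[i]: after the first iteration s = A[0] but i = 1, so s = A[i] compares s with the wrong element (and fails in general).
(C) i = n: false initially (i = 0); it is the exit condition, not an invariant.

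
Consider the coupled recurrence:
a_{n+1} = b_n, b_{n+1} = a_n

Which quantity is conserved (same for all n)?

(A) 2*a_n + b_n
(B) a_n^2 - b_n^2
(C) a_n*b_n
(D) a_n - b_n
C

Replace a_n by a_{n+1} = b_n and b_n by b_{n+1} = a_n in each option and simplify:
(A) 2*a_n + b_n  ->  2*(b_n) + (a_n) = a_n + 2*b_n   [not conserved]
(B) a_n^2 - b_n^2  ->  (b_n)^2 - (a_n)^2 = -a_n^2 + b_n^2   [not conserved]
(C) a_n*b_n  ->  (b_n)*(a_n) = a_n*b_n   [conserved]
(D) a_n - b_n  ->  (b_n) - (a_n) = -a_n + b_n   [not conserved]

Only (C) a_n*b_n returns to itself after one step, so it is the conserved quantity.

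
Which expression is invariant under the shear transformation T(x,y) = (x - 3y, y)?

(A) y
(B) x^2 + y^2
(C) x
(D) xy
A

Under the shear T(x,y) = (x - 3y, y):
Substitute the transformed coordinates into each option and compare with the original:
(A) y  ->  (y) = y   [equals y: invariant]
(B) x^2 + y^2  ->  (x - 3y)^2 + (y)^2 = x^2 - 6xy + 10y^2   [differs from x^2 + y^2: not invariant]
(C) x  ->  (x - 3y) = x - 3y   [differs from x: not invariant]
(D) xy  ->  (x - 3y)(y) = xy - 3y^2   [differs from xy: not invariant]

Only option (A), y, is unchanged by the transformation.
A horizontal shear moves points parallel to the x-axis, so the y-coordinate (and any function of y alone) is unchanged.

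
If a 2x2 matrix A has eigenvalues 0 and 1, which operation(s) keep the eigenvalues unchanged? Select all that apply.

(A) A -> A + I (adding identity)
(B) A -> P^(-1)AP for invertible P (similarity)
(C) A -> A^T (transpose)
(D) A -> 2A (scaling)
B and C

Eigenvalues are preserved by:
1. Similarity transformations: A -> P^(-1)AP (same characteristic polynomial)
2. Transpose: A^T has the same eigenvalues as A

Eigenvalues are NOT preserved by:
- Adding identity: eigenvalues become 0+1, 1+1
- Scaling: eigenvalues become 0, 2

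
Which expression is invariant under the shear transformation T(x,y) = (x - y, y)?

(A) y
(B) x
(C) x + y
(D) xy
A

Under the shear T(x,y) = (x - y, y):
Substitute the transformed coordinates into each option and compare with the original:
(A) y  ->  (y) = y   [equals y: invariant]
(B) x  ->  (x - y) = x - y   [differs from x: not invariant]
(C) x + y  ->  (x - y) + (y) = x   [differs from x + y: not invariant]
(D) xy  ->  (x - y)(y) = xy - y^2   [differs from xy: not invariant]

Only option (A), y, is unchanged by the transformation.
A horizontal shear moves points parallel to the x-axis, so the y-coordinate (and any function of y alone) is unchanged.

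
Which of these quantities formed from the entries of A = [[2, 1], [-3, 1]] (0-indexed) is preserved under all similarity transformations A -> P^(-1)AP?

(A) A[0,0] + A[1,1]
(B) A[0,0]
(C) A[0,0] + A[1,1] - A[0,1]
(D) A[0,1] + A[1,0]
A

A[0,0] + A[1,1] is the trace of A. By the cyclic property of the trace, tr(P^(-1)AP) = tr(APP^(-1)) = tr(A), so it is the same for every matrix similar to A.

The other combinations are not similarity invariants. For example, take P = [[2, 1], [1, 1]] (det P = 1), so P^(-1) = [[1, -1], [-1, 2]] and
B = P^(-1)AP = [[10, 5], [-15, -7]].
Evaluating each option on A and on B:
(A) A[0,0] + A[1,1]: 3 for A, 3 for B -> unchanged
(B) A[0,0]: 2 for A, 10 for B -> changes
(C) A[0,0] + A[1,1] - A[0,1]: 2 for A, -2 for B -> changes
(D) A[0,1] + A[1,0]: -2 for A, -10 for B -> changes

Only (A) A[0,0] + A[1,1] = 3 survives (and it does so for every P, not just this one), so it is the invariant.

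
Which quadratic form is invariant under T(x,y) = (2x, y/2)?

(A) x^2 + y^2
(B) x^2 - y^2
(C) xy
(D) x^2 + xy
C

T multiplies x by 2 and divides y by 2.
Substitute the transformed coordinates into each option and compare with the original:
(A) x^2 + y^2  ->  (2x)^2 + (y/2)^2 = 4x^2 + y^2/4   [differs from x^2 + y^2: not invariant]
(B) x^2 - y^2  ->  (2x)^2 - (y/2)^2 = 4x^2 - y^2/4   [differs from x^2 - y^2: not invariant]
(C) xy  ->  (2x)(y/2) = xy   [equals xy: invariant]
(D) x^2 + xy  ->  (2x)^2 + (2x)(y/2) = 4x^2 + xy   [differs from x^2 + xy: not invariant]

Only option (C), xy, is unchanged by the transformation.
The factors 2 and 1/2 cancel only in the pure product xy.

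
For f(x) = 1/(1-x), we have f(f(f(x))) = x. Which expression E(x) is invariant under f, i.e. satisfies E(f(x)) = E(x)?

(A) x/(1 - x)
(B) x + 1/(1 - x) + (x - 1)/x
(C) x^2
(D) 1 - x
B

Replace x by f(x) = 1/(1 - x) in each option and simplify. As a quick numerical cross-check, also compare E(5) with E(f(5)) = E(-1/4).

(A) x/(1 - x)  ->  (1/(1 - x))/(1 - (1/(1 - x))) = -1/x; check: E(5) = -5/4 but E(-1/4) = -1/5.   [not invariant]
(B) x + 1/(1 - x) + (x - 1)/x  ->  (1/(1 - x)) + 1/(1 - (1/(1 - x))) + ((1/(1 - x)) - 1)/(1/(1 - x)), which simplifies back to x + 1/(1 - x) + (x - 1)/x; check: E(5) = 111/20, E(-1/4) = 111/20.   [invariant]
(C) x^2  ->  (1/(1 - x))^2 = (x - 1)^(-2); check: E(5) = 25 but E(-1/4) = 1/16.   [not invariant]
(D) 1 - x  ->  1 - (1/(1 - x)) = x/(x - 1); check: E(5) = -4 but E(-1/4) = 5/4.   [not invariant]

Only (B) is unchanged. Indeed f(f(x)) = 1/(1 - 1/(1-x)) = (1-x)/(-x) = (x-1)/x, so E(x) = x + f(x) + f(f(x)) is the sum over the whole 3-cycle; applying f just permutes the three terms cyclically (x -> f(x) -> f(f(x)) -> x), leaving the sum unchanged.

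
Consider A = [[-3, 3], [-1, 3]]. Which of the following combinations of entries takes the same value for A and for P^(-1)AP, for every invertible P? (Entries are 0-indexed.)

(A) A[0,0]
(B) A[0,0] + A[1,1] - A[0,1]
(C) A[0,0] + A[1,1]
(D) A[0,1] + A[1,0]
C

A[0,0] + A[1,1] is the trace of A. By the cyclic property of the trace, tr(P^(-1)AP) = tr(APP^(-1)) = tr(A), so it is the same for every matrix similar to A.

The other combinations are not similarity invariants. For example, take P = [[1, 2], [0, 1]] (det P = 1), so P^(-1) = [[1, -2], [0, 1]] and
B = P^(-1)AP = [[-1, -5], [-1, 1]].
Evaluating each option on A and on B:
(A) A[0,0]: -3 for A, -1 for B -> changes
(B) A[0,0] + A[1,1] - A[0,1]: -3 for A, 5 for B -> changes
(C) A[0,0] + A[1,1]: 0 for A, 0 for B -> unchanged
(D) A[0,1] + A[1,0]: 2 for A, -6 for B -> changes

Only (C) A[0,0] + A[1,1] = 0 survives (and it does so for every P, not just this one), so it is the invariant.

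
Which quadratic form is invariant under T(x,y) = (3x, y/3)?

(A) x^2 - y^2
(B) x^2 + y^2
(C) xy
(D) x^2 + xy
C

T multiplies x by 3 and divides y by 3.
Substitute the transformed coordinates into each option and compare with the original:
(A) x^2 - y^2  ->  (3x)^2 - (y/3)^2 = 9x^2 - y^2/9   [differs from x^2 - y^2: not invariant]
(B) x^2 + y^2  ->  (3x)^2 + (y/3)^2 = 9x^2 + y^2/9   [differs from x^2 + y^2: not invariant]
(C) xy  ->  (3x)(y/3) = xy   [equals xy: invariant]
(D) x^2 + xy  ->  (3x)^2 + (3x)(y/3) = 9x^2 + xy   [differs from x^2 + xy: not invariant]

Only option (C), xy, is unchanged by the transformation.
The factors 3 and 1/3 cancel only in the pure product xy.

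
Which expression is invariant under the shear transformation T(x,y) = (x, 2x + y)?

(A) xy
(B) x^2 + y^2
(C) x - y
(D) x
D

Under the shear T(x,y) = (x, 2x + y):
Substitute the transformed coordinates into each option and compare with the original:
(A) xy  ->  (x)(2x + y) = 2x^2 + xy   [differs from xy: not invariant]
(B) x^2 + y^2  ->  (x)^2 + (2x + y)^2 = 5x^2 + 4xy + y^2   [differs from x^2 + y^2: not invariant]
(C) x - y  ->  (x) - (2x + y) = -x - y   [differs from x - y: not invariant]
(D) x  ->  (x) = x   [equals x: invariant]

Only option (D), x, is unchanged by the transformation.
A vertical shear moves points parallel to the y-axis, so the x-coordinate (and any function of x alone) is unchanged.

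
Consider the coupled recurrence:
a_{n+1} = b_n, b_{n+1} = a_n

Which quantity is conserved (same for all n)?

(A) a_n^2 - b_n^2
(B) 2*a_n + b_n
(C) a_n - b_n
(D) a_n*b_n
D

Replace a_n by a_{n+1} = b_n and b_n by b_{n+1} = a_n in each option and simplify:
(A) a_n^2 - b_n^2  ->  (b_n)^2 - (a_n)^2 = -a_n^2 + b_n^2   [not conserved]
(B) 2*a_n + b_n  ->  2*(b_n) + (a_n) = a_n + 2*b_n   [not conserved]
(C) a_n - b_n  ->  (b_n) - (a_n) = -a_n + b_n   [not conserved]
(D) a_n*b_n  ->  (b_n)*(a_n) = a_n*b_n   [conserved]

Only (D) a_n*b_n returns to itself after one step, so it is the conserved quantity.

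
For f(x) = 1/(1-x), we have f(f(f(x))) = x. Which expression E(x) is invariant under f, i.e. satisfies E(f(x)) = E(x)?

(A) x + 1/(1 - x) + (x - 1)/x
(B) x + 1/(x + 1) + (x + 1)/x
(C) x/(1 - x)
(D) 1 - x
A

Replace x by f(x) = 1/(1 - x) in each option and simplify. As a quick numerical cross-check, also compare E(4) with E(f(4)) = E(-1/3).

(A) x + 1/(1 - x) + (x - 1)/x  ->  (1/(1 - x)) + 1/(1 - (1/(1 - x))) + ((1/(1 - x)) - 1)/(1/(1 - x)), which simplifies back to x + 1/(1 - x) + (x - 1)/x; check: E(4) = 53/12, E(-1/3) = 53/12.   [invariant]
(B) x + 1/(x + 1) + (x + 1)/x  ->  (1/(1 - x)) + 1/((1/(1 - x)) + 1) + ((1/(1 - x)) + 1)/(1/(1 - x)) = (-x^3 + 6x^2 - 11x + 7)/(x^2 - 3x + 2); check: E(4) = 109/20 but E(-1/3) = -5/6.   [not invariant]
(C) x/(1 - x)  ->  (1/(1 - x))/(1 - (1/(1 - x))) = -1/x; check: E(4) = -4/3 but E(-1/3) = -1/4.   [not invariant]
(D) 1 - x  ->  1 - (1/(1 - x)) = x/(x - 1); check: E(4) = -3 but E(-1/3) = 4/3.   [not invariant]

Only (A) is unchanged. Indeed f(f(x)) = 1/(1 - 1/(1-x)) = (1-x)/(-x) = (x-1)/x, so E(x) = x + f(x) + f(f(x)) is the sum over the whole 3-cycle; applying f just permutes the three terms cyclically (x -> f(x) -> f(f(x)) -> x), leaving the sum unchanged.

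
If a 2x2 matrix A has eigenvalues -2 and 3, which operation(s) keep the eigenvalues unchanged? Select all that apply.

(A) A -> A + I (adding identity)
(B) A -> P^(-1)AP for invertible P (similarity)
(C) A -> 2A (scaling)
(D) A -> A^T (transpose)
B and D

Eigenvalues are preserved by:
1. Similarity transformations: A -> P^(-1)AP (same characteristic polynomial)
2. Transpose: A^T has the same eigenvalues as A

Eigenvalues are NOT preserved by:
- Adding identity: eigenvalues become -2+1, 3+1
- Scaling: eigenvalues become -4, 6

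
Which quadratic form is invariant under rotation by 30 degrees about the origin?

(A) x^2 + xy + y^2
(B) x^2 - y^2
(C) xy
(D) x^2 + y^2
D

Rotation by 30 degrees sends (x, y) to (sqrt(3)x/2 - y/2, x/2 + sqrt(3)y/2).
Substitute the transformed coordinates into each option and compare with the original:
(A) x^2 + xy + y^2  ->  (sqrt(3)x/2 - y/2)^2 + (sqrt(3)x/2 - y/2)(x/2 + sqrt(3)y/2) + (x/2 + sqrt(3)y/2)^2 = sqrt(3)x^2/4 + x^2 + xy/2 - sqrt(3)y^2/4 + y^2   [differs from x^2 + xy + y^2: not invariant]
(B) x^2 - y^2  ->  (sqrt(3)x/2 - y/2)^2 - (x/2 + sqrt(3)y/2)^2 = x^2/2 - sqrt(3)xy - y^2/2   [differs from x^2 - y^2: not invariant]
(C) xy  ->  (sqrt(3)x/2 - y/2)(x/2 + sqrt(3)y/2) = sqrt(3)x^2/4 + xy/2 - sqrt(3)y^2/4   [differs from xy: not invariant]
(D) x^2 + y^2  ->  (sqrt(3)x/2 - y/2)^2 + (x/2 + sqrt(3)y/2)^2 = x^2 + y^2   [equals x^2 + y^2: invariant]

Only option (D), x^2 + y^2, is unchanged by the transformation.
x^2 + y^2 is the squared distance from the origin, which rotations preserve.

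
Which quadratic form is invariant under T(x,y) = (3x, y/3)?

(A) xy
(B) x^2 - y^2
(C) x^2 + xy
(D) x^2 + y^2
A

T multiplies x by 3 and divides y by 3.
Substitute the transformed coordinates into each option and compare with the original:
(A) xy  ->  (3x)(y/3) = xy   [equals xy: invariant]
(B) x^2 - y^2  ->  (3x)^2 - (y/3)^2 = 9x^2 - y^2/9   [differs from x^2 - y^2: not invariant]
(C) x^2 + xy  ->  (3x)^2 + (3x)(y/3) = 9x^2 + xy   [differs from x^2 + xy: not invariant]
(D) x^2 + y^2  ->  (3x)^2 + (y/3)^2 = 9x^2 + y^2/9   [differs from x^2 + y^2: not invariant]

Only option (A), xy, is unchanged by the transformation.
The factors 3 and 1/3 cancel only in the pure product xy.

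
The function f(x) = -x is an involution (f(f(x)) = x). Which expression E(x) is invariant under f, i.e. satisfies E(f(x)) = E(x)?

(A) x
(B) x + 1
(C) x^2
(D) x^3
C

Replace x by f(x) = -x in each option and simplify. As a quick numerical cross-check, also compare E(3) with E(f(3)) = E(-3).

(A) x  ->  (-x) = -x; check: E(3) = 3 but E(-3) = -3.   [not invariant]
(B) x + 1  ->  (-x) + 1 = 1 - x; check: E(3) = 4 but E(-3) = -2.   [not invariant]
(C) x^2  ->  (-x)^2, which simplifies back to x^2; check: E(3) = 9, E(-3) = 9.   [invariant]
(D) x^3  ->  (-x)^3 = -x^3; check: E(3) = 27 but E(-3) = -27.   [not invariant]

Only (C) is unchanged. E is symmetric under swapping x with f(x) = -x, which is exactly what an involution does.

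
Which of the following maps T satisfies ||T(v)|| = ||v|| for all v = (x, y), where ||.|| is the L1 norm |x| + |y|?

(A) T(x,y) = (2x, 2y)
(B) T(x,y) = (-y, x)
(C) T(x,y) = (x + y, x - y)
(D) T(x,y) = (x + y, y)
B

A transformation preserves a norm if ||T(v)|| = ||v|| for every v; a single vector where the norm changes rules an option out.

(A) T(x,y) = (2x, 2y): v = (1, 0) has norm |1| + |0| = 1, but T(v) = (2, 0) has norm 2 -- not preserved.
(B) T(x,y) = (-y, x): preserves the norm -- it only permutes the coordinates and/or flips signs, which leaves |x| + |y| unchanged.
(C) T(x,y) = (x + y, x - y): v = (1, 0) has norm |1| + |0| = 1, but T(v) = (1, 1) has norm 2 -- not preserved.
(D) T(x,y) = (x + y, y): v = (0, 1) has norm |0| + |1| = 1, but T(v) = (1, 1) has norm 2 -- not preserved.

Therefore the answer is (B).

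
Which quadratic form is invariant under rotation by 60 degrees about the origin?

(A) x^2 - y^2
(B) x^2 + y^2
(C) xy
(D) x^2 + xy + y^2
B

Rotation by 60 degrees sends (x, y) to (x/2 - sqrt(3)y/2, sqrt(3)x/2 + y/2).
Substitute the transformed coordinates into each option and compare with the original:
(A) x^2 - y^2  ->  (x/2 - sqrt(3)y/2)^2 - (sqrt(3)x/2 + y/2)^2 = -x^2/2 - sqrt(3)xy + y^2/2   [differs from x^2 - y^2: not invariant]
(B) x^2 + y^2  ->  (x/2 - sqrt(3)y/2)^2 + (sqrt(3)x/2 + y/2)^2 = x^2 + y^2   [equals x^2 + y^2: invariant]
(C) xy  ->  (x/2 - sqrt(3)y/2)(sqrt(3)x/2 + y/2) = sqrt(3)x^2/4 - xy/2 - sqrt(3)y^2/4   [differs from xy: not invariant]
(D) x^2 + xy + y^2  ->  (x/2 - sqrt(3)y/2)^2 + (x/2 - sqrt(3)y/2)(sqrt(3)x/2 + y/2) + (sqrt(3)x/2 + y/2)^2 = sqrt(3)x^2/4 + x^2 - xy/2 - sqrt(3)y^2/4 + y^2   [differs from x^2 + xy + y^2: not invariant]

Only option (B), x^2 + y^2, is unchanged by the transformation.
x^2 + y^2 is the squared distance from the origin, which rotations preserve.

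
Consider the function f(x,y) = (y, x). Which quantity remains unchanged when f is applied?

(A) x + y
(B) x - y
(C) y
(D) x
A

For f(x,y) = (y, x):
After applying f: x' = y, y' = x. So x' + y' = y + x = x + y.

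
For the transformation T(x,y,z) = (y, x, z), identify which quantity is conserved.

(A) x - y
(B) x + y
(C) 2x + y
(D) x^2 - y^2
B

Apply T(x,y,z) = (y, x, z) to each option, i.e. replace (x, y, z) by the transformed coordinates.
Substitute the transformed coordinates into each option and compare with the original:
(A) x - y  ->  (y) - (x) = -x + y   [differs from x - y: not invariant]
(B) x + y  ->  (y) + (x) = x + y   [equals x + y: invariant]
(C) 2x + y  ->  2(y) + (x) = x + 2y   [differs from 2x + y: not invariant]
(D) x^2 - y^2  ->  (y)^2 - (x)^2 = -x^2 + y^2   [differs from x^2 - y^2: not invariant]

Only option (B), x + y, is unchanged by the transformation.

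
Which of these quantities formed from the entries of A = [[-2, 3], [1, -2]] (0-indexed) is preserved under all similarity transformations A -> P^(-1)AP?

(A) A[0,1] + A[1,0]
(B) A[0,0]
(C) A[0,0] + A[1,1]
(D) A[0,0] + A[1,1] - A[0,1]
C

A[0,0] + A[1,1] is the trace of A. By the cyclic property of the trace, tr(P^(-1)AP) = tr(APP^(-1)) = tr(A), so it is the same for every matrix similar to A.

The other combinations are not similarity invariants. For example, take P = [[1, 1], [1, 2]] (det P = 1), so P^(-1) = [[2, -1], [-1, 1]] and
B = P^(-1)AP = [[3, 11], [-2, -7]].
Evaluating each option on A and on B:
(A) A[0,1] + A[1,0]: 4 for A, 9 for B -> changes
(B) A[0,0]: -2 for A, 3 for B -> changes
(C) A[0,0] + A[1,1]: -4 for A, -4 for B -> unchanged
(D) A[0,0] + A[1,1] - A[0,1]: -7 for A, -15 for B -> changes

Only (C) A[0,0] + A[1,1] = -4 survives (and it does so for every P, not just this one), so it is the invariant.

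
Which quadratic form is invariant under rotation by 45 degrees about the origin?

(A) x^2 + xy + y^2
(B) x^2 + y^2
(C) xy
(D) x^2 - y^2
B

Rotation by 45 degrees sends (x, y) to (sqrt(2)x/2 - sqrt(2)y/2, sqrt(2)x/2 + sqrt(2)y/2).
Substitute the transformed coordinates into each option and compare with the original:
(A) x^2 + xy + y^2  ->  (sqrt(2)x/2 - sqrt(2)y/2)^2 + (sqrt(2)x/2 - sqrt(2)y/2)(sqrt(2)x/2 + sqrt(2)y/2) + (sqrt(2)x/2 + sqrt(2)y/2)^2 = 3x^2/2 + y^2/2   [differs from x^2 + xy + y^2: not invariant]
(B) x^2 + y^2  ->  (sqrt(2)x/2 - sqrt(2)y/2)^2 + (sqrt(2)x/2 + sqrt(2)y/2)^2 = x^2 + y^2   [equals x^2 + y^2: invariant]
(C) xy  ->  (sqrt(2)x/2 - sqrt(2)y/2)(sqrt(2)x/2 + sqrt(2)y/2) = x^2/2 - y^2/2   [differs from xy: not invariant]
(D) x^2 - y^2  ->  (sqrt(2)x/2 - sqrt(2)y/2)^2 - (sqrt(2)x/2 + sqrt(2)y/2)^2 = -2xy   [differs from x^2 - y^2: not invariant]

Only option (B), x^2 + y^2, is unchanged by the transformation.
x^2 + y^2 is the squared distance from the origin, which rotations preserve.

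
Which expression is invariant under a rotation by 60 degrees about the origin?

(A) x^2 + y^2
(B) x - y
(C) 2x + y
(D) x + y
A

A rotation by 60 degrees sends (x, y) to (x/2 - sqrt(3)y/2, sqrt(3)x/2 + y/2).
Substitute the transformed coordinates into each option and compare with the original:
(A) x^2 + y^2  ->  (x/2 - sqrt(3)y/2)^2 + (sqrt(3)x/2 + y/2)^2 = x^2 + y^2   [equals x^2 + y^2: invariant]
(B) x - y  ->  (x/2 - sqrt(3)y/2) - (sqrt(3)x/2 + y/2) = -sqrt(3)x/2 + x/2 - sqrt(3)y/2 - y/2   [differs from x - y: not invariant]
(C) 2x + y  ->  2(x/2 - sqrt(3)y/2) + (sqrt(3)x/2 + y/2) = sqrt(3)x/2 + x - sqrt(3)y + y/2   [differs from 2x + y: not invariant]
(D) x + y  ->  (x/2 - sqrt(3)y/2) + (sqrt(3)x/2 + y/2) = x/2 + sqrt(3)x/2 - sqrt(3)y/2 + y/2   [differs from x + y: not invariant]

Only option (A), x^2 + y^2, is unchanged by the transformation.
Geometrically, x^2 + y^2 is the squared distance from the origin, which every rotation about the origin preserves.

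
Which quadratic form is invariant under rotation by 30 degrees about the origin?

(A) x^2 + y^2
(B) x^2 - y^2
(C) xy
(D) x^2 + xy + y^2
A

Rotation by 30 degrees sends (x, y) to (sqrt(3)x/2 - y/2, x/2 + sqrt(3)y/2).
Substitute the transformed coordinates into each option and compare with the original:
(A) x^2 + y^2  ->  (sqrt(3)x/2 - y/2)^2 + (x/2 + sqrt(3)y/2)^2 = x^2 + y^2   [equals x^2 + y^2: invariant]
(B) x^2 - y^2  ->  (sqrt(3)x/2 - y/2)^2 - (x/2 + sqrt(3)y/2)^2 = x^2/2 - sqrt(3)xy - y^2/2   [differs from x^2 - y^2: not invariant]
(C) xy  ->  (sqrt(3)x/2 - y/2)(x/2 + sqrt(3)y/2) = sqrt(3)x^2/4 + xy/2 - sqrt(3)y^2/4   [differs from xy: not invariant]
(D) x^2 + xy + y^2  ->  (sqrt(3)x/2 - y/2)^2 + (sqrt(3)x/2 - y/2)(x/2 + sqrt(3)y/2) + (x/2 + sqrt(3)y/2)^2 = sqrt(3)x^2/4 + x^2 + xy/2 - sqrt(3)y^2/4 + y^2   [differs from x^2 + xy + y^2: not invariant]

Only option (A), x^2 + y^2, is unchanged by the transformation.
x^2 + y^2 is the squared distance from the origin, which rotations preserve.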